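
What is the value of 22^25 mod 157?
22

Repeated squaring. Binary of 25 = 11001.
22^1 ≡ 22 (mod 157); 22^2 ≡ 13 (mod 157); 22^4 ≡ 12 (mod 157); 22^8 ≡ 144 (mod 157); 22^16 ≡ 12 (mod 157)
22^25 = 22^1 × 22^8 × 22^16 ≡ 22 (mod 157)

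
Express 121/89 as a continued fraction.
[1; 2, 1, 3, 1, 1, 3]

Euclidean algorithm steps:
121 = 1 × 89 + 32
89 = 2 × 32 + 25
32 = 1 × 25 + 7
25 = 3 × 7 + 4
7 = 1 × 4 + 3
4 = 1 × 3 + 1
3 = 3 × 1 + 0
Continued fraction: [1; 2, 1, 3, 1, 1, 3]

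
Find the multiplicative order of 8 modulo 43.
14

43 is prime, so ord(8) divides φ(43) = 42.
Divisors of 42: 1, 2, 3, 6, 7, 14, 21, 42.
Repeated squaring: 8^1 ≡ 8, 8^2 ≡ 21, 8^4 ≡ 11, 8^8 ≡ 35, 8^16 ≡ 21, 8^32 ≡ 11 (mod 43).
Test 8^d mod 43 for each divisor d in increasing order:
8^1 ≡ 8
8^2 ≡ 21
8^3 = 8^2·8^1 ≡ 39
8^6 = 8^4·8^2 ≡ 16
8^7 = 8^4·8^2·8^1 ≡ 42
8^14 = 8^8·8^4·8^2 ≡ 1  ← first divisor giving 1
The order is 14.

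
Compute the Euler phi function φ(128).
64

128 = 2^7
φ(n) = n × ∏(1 - 1/p) for each prime p dividing n
φ(128) = 128 × (1 - 1/2) = 64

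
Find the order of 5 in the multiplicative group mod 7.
6

7 is prime, so ord(5) divides φ(7) = 6.
Divisors of 6: 1, 2, 3, 6.
Repeated squaring: 5^1 ≡ 5, 5^2 ≡ 4, 5^4 ≡ 2 (mod 7).
Test 5^d mod 7 for each divisor d in increasing order:
5^1 ≡ 5
5^2 ≡ 4
5^3 = 5^2·5^1 ≡ 6
5^6 = 5^4·5^2 ≡ 1  ← first divisor giving 1
The order is 6.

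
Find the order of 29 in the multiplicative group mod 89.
88

89 is prime, so ord(29) divides φ(89) = 88.
Divisors of 88: 1, 2, 4, 8, 11, 22, 44, 88.
Repeated squaring: 29^1 ≡ 29, 29^2 ≡ 40, 29^4 ≡ 87, 29^8 ≡ 4, 29^16 ≡ 16, 29^32 ≡ 78, 29^64 ≡ 32 (mod 89).
Test 29^d mod 89 for each divisor d in increasing order:
29^1 ≡ 29
29^2 ≡ 40
29^4 ≡ 87
29^8 ≡ 4
29^11 = 29^8·29^2·29^1 ≡ 12
29^22 = 29^16·29^4·29^2 ≡ 55
29^44 = 29^32·29^8·29^4 ≡ 88
29^88 = 29^64·29^16·29^8 ≡ 1  ← first divisor giving 1
The order is 88.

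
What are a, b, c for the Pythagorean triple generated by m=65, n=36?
(2929, 4680, 5521)

Euclid's formula: a = m² - n², b = 2mn, c = m² + n²
m = 65, n = 36
a = 65² - 36² = 4225 - 1296 = 2929
b = 2 × 65 × 36 = 4680
c = 65² + 36² = 4225 + 1296 = 5521
Verification: 2929² + 4680² = 8579041 + 21902400 = 30481441 = 5521² ✓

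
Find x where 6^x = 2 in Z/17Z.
2

Baby-step giant-step with step n = ⌈√17⌉ = 5.
Baby steps 6^j mod 17 (j:value) for j=0..4: 0:1, 1:6, 2:2, 3:12, 4:4.
h = 2 is already in the table at j=2, so x = 2.
Check: 6^2 ≡ 2 (mod 17).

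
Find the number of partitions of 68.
3087735

p(n) counts ways to write n as a sum of positive integers (order ignored).
Euler's pentagonal recurrence: p(k) = p(k-1) + p(k-2) - p(k-5) - p(k-7) + p(k-12) + p(k-15) - ... (offsets j(3j∓1)/2, signs ++--, p(0)=1, p(<0)=0).
DP table for k = 0..67: p(0)=1, p(1)=1, p(2)=2, p(3)=3, p(4)=5, p(5)=7, p(6)=11, p(7)=15, p(8)=22, p(9)=30, p(10)=42, p(11)=56, p(12)=77, p(13)=101, p(14)=135, p(15)=176, p(16)=231, p(17)=297, p(18)=385, p(19)=490, p(20)=627, p(21)=792, p(22)=1002, p(23)=1255, p(24)=1575, p(25)=1958, p(26)=2436, p(27)=3010, p(28)=3718, p(29)=4565, p(30)=5604, p(31)=6842, p(32)=8349, p(33)=10143, p(34)=12310, p(35)=14883, p(36)=17977, p(37)=21637, p(38)=26015, p(39)=31185, p(40)=37338, p(41)=44583, p(42)=53174, p(43)=63261, p(44)=75175, p(45)=89134, p(46)=105558, p(47)=124754, p(48)=147273, p(49)=173525, p(50)=204226, p(51)=239943, p(52)=281589, p(53)=329931, p(54)=386155, p(55)=451276, p(56)=526823, p(57)=614154, p(58)=715220, p(59)=831820, p(60)=966467, p(61)=1121505, p(62)=1300156, p(63)=1505499, p(64)=1741630, p(65)=2012558, p(66)=2323520, p(67)=2679689.
Final step: p(68) = p(67) + p(66) - p(63) - p(61) + p(56) + p(53) - p(46) - p(42) + p(33) + p(28) - p(17) - p(11)
= 2679689 + 2323520 - 1505499 - 1121505 + 526823 + 329931 - 105558 - 53174 + 10143 + 3718 - 297 - 56
= 3087735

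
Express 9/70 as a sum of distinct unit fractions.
1/8 + 1/280

Greedy algorithm:
9/70: ceiling(70/9) = 8, use 1/8
1/280: ceiling(280/1) = 280, use 1/280
Result: 9/70 = 1/8 + 1/280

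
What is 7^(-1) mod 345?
148

gcd(7, 345) = 1, so the inverse exists.
Extended Euclidean algorithm on (345, 7):
345 = 49 × 7 + 2  ⟹  2 = (1)·345 + (-49)·7
7 = 3 × 2 + 1  ⟹  1 = (-3)·345 + (148)·7
So (148)·7 ≡ 1 (mod 345), i.e. 7^(-1) ≡ 148 (mod 345).
Check: 7 × 148 = 1036 ≡ 1 (mod 345)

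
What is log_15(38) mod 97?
53

Baby-step giant-step with step n = ⌈√97⌉ = 10.
Baby steps 15^j mod 97 (j:value) for j=0..9: 0:1, 1:15, 2:31, 3:77, 4:88, 5:59, 6:12, 7:83, 8:81, 9:51.
Giant-step multiplier: 15^(-10) ≡ 15^(96-10) = 15^86 ≡ 44 (mod 97).
Giant steps γ_i = 38·44^i mod 97: γ_0=38, γ_1=23, γ_2=42, γ_3=5, γ_4=26, γ_5=77 (in table at j=3).
x = i·n + j = 5·10 + 3 = 53.
Check: 15^53 ≡ 38 (mod 97).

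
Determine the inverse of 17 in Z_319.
244

gcd(17, 319) = 1, so the inverse exists.
Extended Euclidean algorithm on (319, 17):
319 = 18 × 17 + 13  ⟹  13 = (1)·319 + (-18)·17
17 = 1 × 13 + 4  ⟹  4 = (-1)·319 + (19)·17
13 = 3 × 4 + 1  ⟹  1 = (4)·319 + (-75)·17
So (-75)·17 ≡ 1 (mod 319), i.e. 17^(-1) ≡ -75 ≡ 244 (mod 319).
Check: 17 × 244 = 4148 ≡ 1 (mod 319)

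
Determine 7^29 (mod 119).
91

Repeated squaring. Binary of 29 = 11101.
7^1 ≡ 7 (mod 119); 7^2 ≡ 49 (mod 119); 7^4 ≡ 21 (mod 119); 7^8 ≡ 84 (mod 119); 7^16 ≡ 35 (mod 119)
7^29 = 7^1 × 7^4 × 7^8 × 7^16 ≡ 91 (mod 119)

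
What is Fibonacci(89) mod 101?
89

Matrix identity: Q^n = [[F_(n+1), F_n], [F_n, F_(n-1)]] with Q = [[1,1],[1,0]].
n = 89 = 1011001₂. Square-and-multiply, entries mod 101:
Q^1 = [[1,1],[1,0]]
Q^2 = (Q^1)² = [[2,1],[1,1]]
Q^5 = (Q^2)²·Q = [[8,5],[5,3]]
Q^11 = (Q^5)²·Q = [[43,89],[89,55]]
Q^22 = (Q^11)² = [[74,36],[36,38]]
Q^44 = (Q^22)² = [[5,93],[93,13]]
Q^89 = (Q^44)²·Q = [[46,89],[89,58]]
F_89 mod 101 = Q^89[0][1] = 89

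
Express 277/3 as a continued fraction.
[92; 3]

Euclidean algorithm steps:
277 = 92 × 3 + 1
3 = 3 × 1 + 0
Continued fraction: [92; 3]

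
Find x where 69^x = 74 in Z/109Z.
2

Baby-step giant-step with step n = ⌈√109⌉ = 11.
Baby steps 69^j mod 109 (j:value) for j=0..10: 0:1, 1:69, 2:74, 3:92, 4:26, 5:50, 6:71, 7:103, 8:22, 9:101, 10:102.
h = 74 is already in the table at j=2, so x = 2.
Check: 69^2 ≡ 74 (mod 109).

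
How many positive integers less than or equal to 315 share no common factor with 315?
144

315 = 3^2 × 5 × 7
φ(n) = n × ∏(1 - 1/p) for each prime p dividing n
φ(315) = 315 × (1 - 1/3) × (1 - 1/5) × (1 - 1/7) = 144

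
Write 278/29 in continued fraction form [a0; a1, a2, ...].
[9; 1, 1, 2, 2, 2]

Euclidean algorithm steps:
278 = 9 × 29 + 17
29 = 1 × 17 + 12
17 = 1 × 12 + 5
12 = 2 × 5 + 2
5 = 2 × 2 + 1
2 = 2 × 1 + 0
Continued fraction: [9; 1, 1, 2, 2, 2]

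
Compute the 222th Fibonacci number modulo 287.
286

Matrix identity: Q^n = [[F_(n+1), F_n], [F_n, F_(n-1)]] with Q = [[1,1],[1,0]].
n = 222 = 11011110₂. Square-and-multiply, entries mod 287:
Q^1 = [[1,1],[1,0]]
Q^3 = (Q^1)²·Q = [[3,2],[2,1]]
Q^6 = (Q^3)² = [[13,8],[8,5]]
Q^13 = (Q^6)²·Q = [[90,233],[233,144]]
Q^27 = (Q^13)²·Q = [[102,110],[110,279]]
Q^55 = (Q^27)²·Q = [[126,118],[118,8]]
Q^111 = (Q^55)²·Q = [[266,239],[239,27]]
Q^222 = (Q^111)² = [[162,286],[286,163]]
F_222 mod 287 = Q^222[0][1] = 286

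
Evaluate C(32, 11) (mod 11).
2

Using Lucas' theorem:
Write n=32 and k=11 in base 11:
n in base 11: [2, 10]
k in base 11: [1, 0]
C(32,11) mod 11 = ∏ C(n_i, k_i) mod 11
Digit binomials (mod 11): C(2,1) = 2; C(10,0) = 1
Product: 2 × 1 = 2 ≡ 2 (mod 11)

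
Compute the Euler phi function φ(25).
20

25 = 5^2
φ(n) = n × ∏(1 - 1/p) for each prime p dividing n
φ(25) = 25 × (1 - 1/5) = 20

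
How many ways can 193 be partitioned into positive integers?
2168627105469

p(n) counts ways to write n as a sum of positive integers (order ignored).
Euler's pentagonal recurrence: p(k) = p(k-1) + p(k-2) - p(k-5) - p(k-7) + p(k-12) + p(k-15) - ... (offsets j(3j∓1)/2, signs ++--, p(0)=1, p(<0)=0).
DP table for k = 0..192: p(0)=1, p(1)=1, p(2)=2, p(3)=3, p(4)=5, p(5)=7, p(6)=11, p(7)=15, p(8)=22, p(9)=30, p(10)=42, p(11)=56, p(12)=77, p(13)=101, p(14)=135, p(15)=176, p(16)=231, p(17)=297, p(18)=385, p(19)=490, p(20)=627, p(21)=792, p(22)=1002, p(23)=1255, p(24)=1575, p(25)=1958, p(26)=2436, p(27)=3010, p(28)=3718, p(29)=4565, p(30)=5604, p(31)=6842, p(32)=8349, p(33)=10143, p(34)=12310, p(35)=14883, p(36)=17977, p(37)=21637, p(38)=26015, p(39)=31185, p(40)=37338, p(41)=44583, p(42)=53174, p(43)=63261, p(44)=75175, p(45)=89134, p(46)=105558, p(47)=124754, p(48)=147273, p(49)=173525, p(50)=204226, p(51)=239943, p(52)=281589, p(53)=329931, p(54)=386155, p(55)=451276, p(56)=526823, p(57)=614154, p(58)=715220, p(59)=831820, p(60)=966467, p(61)=1121505, p(62)=1300156, p(63)=1505499, p(64)=1741630, p(65)=2012558, p(66)=2323520, p(67)=2679689, p(68)=3087735, p(69)=3554345, p(70)=4087968, p(71)=4697205, p(72)=5392783, p(73)=6185689, p(74)=7089500, p(75)=8118264, p(76)=9289091, p(77)=10619863, p(78)=12132164, p(79)=13848650, p(80)=15796476, p(81)=18004327, p(82)=20506255, p(83)=23338469, p(84)=26543660, p(85)=30167357, p(86)=34262962, p(87)=38887673, p(88)=44108109, p(89)=49995925, p(90)=56634173, p(91)=64112359, p(92)=72533807, p(93)=82010177, p(94)=92669720, p(95)=104651419, p(96)=118114304, p(97)=133230930, p(98)=150198136, p(99)=169229875, p(100)=190569292, p(101)=214481126, p(102)=241265379, p(103)=271248950, p(104)=304801365, p(105)=342325709, p(106)=384276336, p(107)=431149389, p(108)=483502844, p(109)=541946240, p(110)=607163746, p(111)=679903203, p(112)=761002156, p(113)=851376628, p(114)=952050665, p(115)=1064144451, p(116)=1188908248, p(117)=1327710076, p(118)=1482074143, p(119)=1653668665, p(120)=1844349560, p(121)=2056148051, p(122)=2291320912, p(123)=2552338241, p(124)=2841940500, p(125)=3163127352, p(126)=3519222692, p(127)=3913864295, p(128)=4351078600, p(129)=4835271870, p(130)=5371315400, p(131)=5964539504, p(132)=6620830889, p(133)=7346629512, p(134)=8149040695, p(135)=9035836076, p(136)=10015581680, p(137)=11097645016, p(138)=12292341831, p(139)=13610949895, p(140)=15065878135, p(141)=16670689208, p(142)=18440293320, p(143)=20390982757, p(144)=22540654445, p(145)=24908858009, p(146)=27517052599, p(147)=30388671978, p(148)=33549419497, p(149)=37027355200, p(150)=40853235313, p(151)=45060624582, p(152)=49686288421, p(153)=54770336324, p(154)=60356673280, p(155)=66493182097, p(156)=73232243759, p(157)=80630964769, p(158)=88751778802, p(159)=97662728555, p(160)=107438159466, p(161)=118159068427, p(162)=129913904637, p(163)=142798995930, p(164)=156919475295, p(165)=172389800255, p(166)=189334822579, p(167)=207890420102, p(168)=228204732751, p(169)=250438925115, p(170)=274768617130, p(171)=301384802048, p(172)=330495499613, p(173)=362326859895, p(174)=397125074750, p(175)=435157697830, p(176)=476715857290, p(177)=522115831195, p(178)=571701605655, p(179)=625846753120, p(180)=684957390936, p(181)=749474411781, p(182)=819876908323, p(183)=896684817527, p(184)=980462880430, p(185)=1071823774337, p(186)=1171432692373, p(187)=1280011042268, p(188)=1398341745571, p(189)=1527273599625, p(190)=1667727404093, p(191)=1820701100652, p(192)=1987276856363.
Final step: p(193) = p(192) + p(191) - p(188) - p(186) + p(181) + p(178) - p(171) - p(167) + p(158) + p(153) - p(142) - p(136) + p(123) + p(116) - p(101) - p(93) + p(76) + p(67) - p(48) - p(38) + p(17) + p(6)
= 1987276856363 + 1820701100652 - 1398341745571 - 1171432692373 + 749474411781 + 571701605655 - 301384802048 - 207890420102 + 88751778802 + 54770336324 - 18440293320 - 10015581680 + 2552338241 + 1188908248 - 214481126 - 82010177 + 9289091 + 2679689 - 147273 - 26015 + 297 + 11
= 2168627105469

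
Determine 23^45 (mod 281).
189

Repeated squaring. Binary of 45 = 101101.
23^1 ≡ 23 (mod 281); 23^2 ≡ 248 (mod 281); 23^4 ≡ 246 (mod 281); 23^8 ≡ 101 (mod 281); 23^16 ≡ 85 (mod 281); 23^32 ≡ 200 (mod 281)
23^45 = 23^1 × 23^4 × 23^8 × 23^32 ≡ 189 (mod 281)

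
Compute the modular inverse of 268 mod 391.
89

gcd(268, 391) = 1, so the inverse exists.
Extended Euclidean algorithm on (391, 268):
391 = 1 × 268 + 123  ⟹  123 = (1)·391 + (-1)·268
268 = 2 × 123 + 22  ⟹  22 = (-2)·391 + (3)·268
123 = 5 × 22 + 13  ⟹  13 = (11)·391 + (-16)·268
22 = 1 × 13 + 9  ⟹  9 = (-13)·391 + (19)·268
13 = 1 × 9 + 4  ⟹  4 = (24)·391 + (-35)·268
9 = 2 × 4 + 1  ⟹  1 = (-61)·391 + (89)·268
So (89)·268 ≡ 1 (mod 391), i.e. 268^(-1) ≡ 89 (mod 391).
Check: 268 × 89 = 23852 ≡ 1 (mod 391)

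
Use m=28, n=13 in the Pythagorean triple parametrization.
(615, 728, 953)

Euclid's formula: a = m² - n², b = 2mn, c = m² + n²
m = 28, n = 13
a = 28² - 13² = 784 - 169 = 615
b = 2 × 28 × 13 = 728
c = 28² + 13² = 784 + 169 = 953
Verification: 615² + 728² = 378225 + 529984 = 908209 = 953² ✓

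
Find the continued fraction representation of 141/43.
[3; 3, 1, 1, 2, 2]

Euclidean algorithm steps:
141 = 3 × 43 + 12
43 = 3 × 12 + 7
12 = 1 × 7 + 5
7 = 1 × 5 + 2
5 = 2 × 2 + 1
2 = 2 × 1 + 0
Continued fraction: [3; 3, 1, 1, 2, 2]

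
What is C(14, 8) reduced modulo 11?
0

Using Lucas' theorem:
Write n=14 and k=8 in base 11:
n in base 11: [1, 3]
k in base 11: [0, 8]
C(14,8) mod 11 = ∏ C(n_i, k_i) mod 11
Digit binomials (mod 11): C(1,0) = 1; C(3,8) = 0 (k_i > n_i)
Product: 1 × 0 = 0 ≡ 0 (mod 11)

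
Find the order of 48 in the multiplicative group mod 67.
66

67 is prime, so ord(48) divides φ(67) = 66.
Divisors of 66: 1, 2, 3, 6, 11, 22, 33, 66.
Repeated squaring: 48^1 ≡ 48, 48^2 ≡ 26, 48^4 ≡ 6, 48^8 ≡ 36, 48^16 ≡ 23, 48^32 ≡ 60, 48^64 ≡ 49 (mod 67).
Test 48^d mod 67 for each divisor d in increasing order:
48^1 ≡ 48
48^2 ≡ 26
48^3 = 48^2·48^1 ≡ 42
48^6 = 48^4·48^2 ≡ 22
48^11 = 48^8·48^2·48^1 ≡ 38
48^22 = 48^16·48^4·48^2 ≡ 37
48^33 = 48^32·48^1 ≡ 66
48^66 = 48^64·48^2 ≡ 1  ← first divisor giving 1
The order is 66.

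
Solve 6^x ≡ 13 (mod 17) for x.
12

Baby-step giant-step with step n = ⌈√17⌉ = 5.
Baby steps 6^j mod 17 (j:value) for j=0..4: 0:1, 1:6, 2:2, 3:12, 4:4.
Giant-step multiplier: 6^(-5) ≡ 6^(16-5) = 6^11 ≡ 5 (mod 17).
Giant steps γ_i = 13·5^i mod 17: γ_0=13, γ_1=14, γ_2=2 (in table at j=2).
x = i·n + j = 2·5 + 2 = 12.
Check: 6^12 ≡ 13 (mod 17).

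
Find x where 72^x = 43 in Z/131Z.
122

Baby-step giant-step with step n = ⌈√131⌉ = 12.
Baby steps 72^j mod 131 (j:value) for j=0..11: 0:1, 1:72, 2:75, 3:29, 4:123, 5:79, 6:55, 7:30, 8:64, 9:23, 10:84, 11:22.
Giant-step multiplier: 72^(-12) ≡ 72^(130-12) = 72^118 ≡ 11 (mod 131).
Giant steps γ_i = 43·11^i mod 131: γ_0=43, γ_1=80, γ_2=94, γ_3=117, γ_4=108, γ_5=9, γ_6=99, γ_7=41, γ_8=58, γ_9=114, γ_10=75 (in table at j=2).
x = i·n + j = 10·12 + 2 = 122.
Check: 72^122 ≡ 43 (mod 131).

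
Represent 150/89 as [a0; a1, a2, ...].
[1; 1, 2, 5, 1, 1, 2]

Euclidean algorithm steps:
150 = 1 × 89 + 61
89 = 1 × 61 + 28
61 = 2 × 28 + 5
28 = 5 × 5 + 3
5 = 1 × 3 + 2
3 = 1 × 2 + 1
2 = 2 × 1 + 0
Continued fraction: [1; 1, 2, 5, 1, 1, 2]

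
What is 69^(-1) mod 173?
168

gcd(69, 173) = 1, so the inverse exists.
Extended Euclidean algorithm on (173, 69):
173 = 2 × 69 + 35  ⟹  35 = (1)·173 + (-2)·69
69 = 1 × 35 + 34  ⟹  34 = (-1)·173 + (3)·69
35 = 1 × 34 + 1  ⟹  1 = (2)·173 + (-5)·69
So (-5)·69 ≡ 1 (mod 173), i.e. 69^(-1) ≡ -5 ≡ 168 (mod 173).
Check: 69 × 168 = 11592 ≡ 1 (mod 173)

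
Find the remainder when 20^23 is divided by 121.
47

Repeated squaring. Binary of 23 = 10111.
20^1 ≡ 20 (mod 121); 20^2 ≡ 37 (mod 121); 20^4 ≡ 38 (mod 121); 20^8 ≡ 113 (mod 121); 20^16 ≡ 64 (mod 121)
20^23 = 20^1 × 20^2 × 20^4 × 20^16 ≡ 47 (mod 121)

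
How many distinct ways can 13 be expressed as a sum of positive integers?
101

p(n) counts ways to write n as a sum of positive integers (order ignored).
Euler's pentagonal recurrence: p(k) = p(k-1) + p(k-2) - p(k-5) - p(k-7) + p(k-12) + p(k-15) - ... (offsets j(3j∓1)/2, signs ++--, p(0)=1, p(<0)=0).
DP table for k = 0..12: p(0)=1, p(1)=1, p(2)=2, p(3)=3, p(4)=5, p(5)=7, p(6)=11, p(7)=15, p(8)=22, p(9)=30, p(10)=42, p(11)=56, p(12)=77.
Final step: p(13) = p(12) + p(11) - p(8) - p(6) + p(1)
= 77 + 56 - 22 - 11 + 1
= 101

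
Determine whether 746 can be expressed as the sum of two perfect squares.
11² + 25² (a=11, b=25)

Factorization: 746 = 2 × 373
By Fermat: n is sum of two squares iff every prime p ≡ 3 (mod 4) appears to even power.
All primes ≡ 3 (mod 4) appear to even power.
Search a = 0, 1, 2, … for 746 - a² a perfect square: first hit at a = 11: 746 - 121 = 625 = 25².
746 = 11² + 25² = 121 + 625 ✓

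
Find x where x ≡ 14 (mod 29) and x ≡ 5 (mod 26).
681

Using Chinese Remainder Theorem:
M = 29 × 26 = 754
M1 = 26, M2 = 29
y1 = 26^(-1) mod 29 = 19
y2 = 29^(-1) mod 26 = 9
x = (14×26×19 + 5×29×9) mod 754 = 681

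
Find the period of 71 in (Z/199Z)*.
198

199 is prime, so ord(71) divides φ(199) = 198.
Divisors of 198: 1, 2, 3, 6, 9, 11, 18, 22, 33, 66, 99, 198.
Repeated squaring: 71^1 ≡ 71, 71^2 ≡ 66, 71^4 ≡ 177, 71^8 ≡ 86, 71^16 ≡ 33, 71^32 ≡ 94, 71^64 ≡ 80, 71^128 ≡ 32 (mod 199).
Test 71^d mod 199 for each divisor d in increasing order:
71^1 ≡ 71
71^2 ≡ 66
71^3 = 71^2·71^1 ≡ 109
71^6 = 71^4·71^2 ≡ 140
71^9 = 71^8·71^1 ≡ 136
71^11 = 71^8·71^2·71^1 ≡ 21
71^18 = 71^16·71^2 ≡ 188
71^22 = 71^16·71^4·71^2 ≡ 43
71^33 = 71^32·71^1 ≡ 107
71^66 = 71^64·71^2 ≡ 106
71^99 = 71^64·71^32·71^2·71^1 ≡ 198
71^198 = 71^128·71^64·71^4·71^2 ≡ 1  ← first divisor giving 1
The order is 198.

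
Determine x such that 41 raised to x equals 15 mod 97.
11

Baby-step giant-step with step n = ⌈√97⌉ = 10.
Baby steps 41^j mod 97 (j:value) for j=0..9: 0:1, 1:41, 2:32, 3:51, 4:54, 5:80, 6:79, 7:38, 8:6, 9:52.
Giant-step multiplier: 41^(-10) ≡ 41^(96-10) = 41^86 ≡ 48 (mod 97).
Giant steps γ_i = 15·48^i mod 97: γ_0=15, γ_1=41 (in table at j=1).
x = i·n + j = 1·10 + 1 = 11.
Check: 41^11 ≡ 15 (mod 97).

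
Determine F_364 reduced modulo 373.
55

Matrix identity: Q^n = [[F_(n+1), F_n], [F_n, F_(n-1)]] with Q = [[1,1],[1,0]].
n = 364 = 101101100₂. Square-and-multiply, entries mod 373:
Q^1 = [[1,1],[1,0]]
Q^2 = (Q^1)² = [[2,1],[1,1]]
Q^5 = (Q^2)²·Q = [[8,5],[5,3]]
Q^11 = (Q^5)²·Q = [[144,89],[89,55]]
Q^22 = (Q^11)² = [[309,180],[180,129]]
Q^45 = (Q^22)²·Q = [[79,315],[315,137]]
Q^91 = (Q^45)²·Q = [[61,280],[280,154]]
Q^182 = (Q^91)² = [[61,147],[147,287]]
Q^364 = (Q^182)² = [[339,55],[55,284]]
F_364 mod 373 = Q^364[0][1] = 55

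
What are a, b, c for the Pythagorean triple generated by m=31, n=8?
(897, 496, 1025)

Euclid's formula: a = m² - n², b = 2mn, c = m² + n²
m = 31, n = 8
a = 31² - 8² = 961 - 64 = 897
b = 2 × 31 × 8 = 496
c = 31² + 8² = 961 + 64 = 1025
Verification: 897² + 496² = 804609 + 246016 = 1050625 = 1025² ✓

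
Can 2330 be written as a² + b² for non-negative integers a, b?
11² + 47² (a=11, b=47)

Factorization: 2330 = 2 × 5 × 233
By Fermat: n is sum of two squares iff every prime p ≡ 3 (mod 4) appears to even power.
All primes ≡ 3 (mod 4) appear to even power.
Search a = 0, 1, 2, … for 2330 - a² a perfect square: first hit at a = 11: 2330 - 121 = 2209 = 47².
2330 = 11² + 47² = 121 + 2209 ✓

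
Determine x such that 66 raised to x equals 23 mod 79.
26

Baby-step giant-step with step n = ⌈√79⌉ = 9.
Baby steps 66^j mod 79 (j:value) for j=0..8: 0:1, 1:66, 2:11, 3:15, 4:42, 5:7, 6:67, 7:77, 8:26.
Giant-step multiplier: 66^(-9) ≡ 66^(78-9) = 66^69 ≡ 61 (mod 79).
Giant steps γ_i = 23·61^i mod 79: γ_0=23, γ_1=60, γ_2=26 (in table at j=8).
x = i·n + j = 2·9 + 8 = 26.
Check: 66^26 ≡ 23 (mod 79).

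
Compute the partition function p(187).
1280011042268

p(n) counts ways to write n as a sum of positive integers (order ignored).
Euler's pentagonal recurrence: p(k) = p(k-1) + p(k-2) - p(k-5) - p(k-7) + p(k-12) + p(k-15) - ... (offsets j(3j∓1)/2, signs ++--, p(0)=1, p(<0)=0).
DP table for k = 0..186: p(0)=1, p(1)=1, p(2)=2, p(3)=3, p(4)=5, p(5)=7, p(6)=11, p(7)=15, p(8)=22, p(9)=30, p(10)=42, p(11)=56, p(12)=77, p(13)=101, p(14)=135, p(15)=176, p(16)=231, p(17)=297, p(18)=385, p(19)=490, p(20)=627, p(21)=792, p(22)=1002, p(23)=1255, p(24)=1575, p(25)=1958, p(26)=2436, p(27)=3010, p(28)=3718, p(29)=4565, p(30)=5604, p(31)=6842, p(32)=8349, p(33)=10143, p(34)=12310, p(35)=14883, p(36)=17977, p(37)=21637, p(38)=26015, p(39)=31185, p(40)=37338, p(41)=44583, p(42)=53174, p(43)=63261, p(44)=75175, p(45)=89134, p(46)=105558, p(47)=124754, p(48)=147273, p(49)=173525, p(50)=204226, p(51)=239943, p(52)=281589, p(53)=329931, p(54)=386155, p(55)=451276, p(56)=526823, p(57)=614154, p(58)=715220, p(59)=831820, p(60)=966467, p(61)=1121505, p(62)=1300156, p(63)=1505499, p(64)=1741630, p(65)=2012558, p(66)=2323520, p(67)=2679689, p(68)=3087735, p(69)=3554345, p(70)=4087968, p(71)=4697205, p(72)=5392783, p(73)=6185689, p(74)=7089500, p(75)=8118264, p(76)=9289091, p(77)=10619863, p(78)=12132164, p(79)=13848650, p(80)=15796476, p(81)=18004327, p(82)=20506255, p(83)=23338469, p(84)=26543660, p(85)=30167357, p(86)=34262962, p(87)=38887673, p(88)=44108109, p(89)=49995925, p(90)=56634173, p(91)=64112359, p(92)=72533807, p(93)=82010177, p(94)=92669720, p(95)=104651419, p(96)=118114304, p(97)=133230930, p(98)=150198136, p(99)=169229875, p(100)=190569292, p(101)=214481126, p(102)=241265379, p(103)=271248950, p(104)=304801365, p(105)=342325709, p(106)=384276336, p(107)=431149389, p(108)=483502844, p(109)=541946240, p(110)=607163746, p(111)=679903203, p(112)=761002156, p(113)=851376628, p(114)=952050665, p(115)=1064144451, p(116)=1188908248, p(117)=1327710076, p(118)=1482074143, p(119)=1653668665, p(120)=1844349560, p(121)=2056148051, p(122)=2291320912, p(123)=2552338241, p(124)=2841940500, p(125)=3163127352, p(126)=3519222692, p(127)=3913864295, p(128)=4351078600, p(129)=4835271870, p(130)=5371315400, p(131)=5964539504, p(132)=6620830889, p(133)=7346629512, p(134)=8149040695, p(135)=9035836076, p(136)=10015581680, p(137)=11097645016, p(138)=12292341831, p(139)=13610949895, p(140)=15065878135, p(141)=16670689208, p(142)=18440293320, p(143)=20390982757, p(144)=22540654445, p(145)=24908858009, p(146)=27517052599, p(147)=30388671978, p(148)=33549419497, p(149)=37027355200, p(150)=40853235313, p(151)=45060624582, p(152)=49686288421, p(153)=54770336324, p(154)=60356673280, p(155)=66493182097, p(156)=73232243759, p(157)=80630964769, p(158)=88751778802, p(159)=97662728555, p(160)=107438159466, p(161)=118159068427, p(162)=129913904637, p(163)=142798995930, p(164)=156919475295, p(165)=172389800255, p(166)=189334822579, p(167)=207890420102, p(168)=228204732751, p(169)=250438925115, p(170)=274768617130, p(171)=301384802048, p(172)=330495499613, p(173)=362326859895, p(174)=397125074750, p(175)=435157697830, p(176)=476715857290, p(177)=522115831195, p(178)=571701605655, p(179)=625846753120, p(180)=684957390936, p(181)=749474411781, p(182)=819876908323, p(183)=896684817527, p(184)=980462880430, p(185)=1071823774337, p(186)=1171432692373.
Final step: p(187) = p(186) + p(185) - p(182) - p(180) + p(175) + p(172) - p(165) - p(161) + p(152) + p(147) - p(136) - p(130) + p(117) + p(110) - p(95) - p(87) + p(70) + p(61) - p(42) - p(32) + p(11) + p(0)
= 1171432692373 + 1071823774337 - 819876908323 - 684957390936 + 435157697830 + 330495499613 - 172389800255 - 118159068427 + 49686288421 + 30388671978 - 10015581680 - 5371315400 + 1327710076 + 607163746 - 104651419 - 38887673 + 4087968 + 1121505 - 53174 - 8349 + 56 + 1
= 1280011042268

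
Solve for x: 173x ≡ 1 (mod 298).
267

gcd(173, 298) = 1, so the inverse exists.
Extended Euclidean algorithm on (298, 173):
298 = 1 × 173 + 125  ⟹  125 = (1)·298 + (-1)·173
173 = 1 × 125 + 48  ⟹  48 = (-1)·298 + (2)·173
125 = 2 × 48 + 29  ⟹  29 = (3)·298 + (-5)·173
48 = 1 × 29 + 19  ⟹  19 = (-4)·298 + (7)·173
29 = 1 × 19 + 10  ⟹  10 = (7)·298 + (-12)·173
19 = 1 × 10 + 9  ⟹  9 = (-11)·298 + (19)·173
10 = 1 × 9 + 1  ⟹  1 = (18)·298 + (-31)·173
So (-31)·173 ≡ 1 (mod 298), i.e. 173^(-1) ≡ -31 ≡ 267 (mod 298).
Check: 173 × 267 = 46191 ≡ 1 (mod 298)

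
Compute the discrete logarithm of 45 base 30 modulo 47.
27

Baby-step giant-step with step n = ⌈√47⌉ = 7.
Baby steps 30^j mod 47 (j:value) for j=0..6: 0:1, 1:30, 2:7, 3:22, 4:2, 5:13, 6:14.
Giant-step multiplier: 30^(-7) ≡ 30^(46-7) = 30^39 ≡ 31 (mod 47).
Giant steps γ_i = 45·31^i mod 47: γ_0=45, γ_1=32, γ_2=5, γ_3=14 (in table at j=6).
x = i·n + j = 3·7 + 6 = 27.
Check: 30^27 ≡ 45 (mod 47).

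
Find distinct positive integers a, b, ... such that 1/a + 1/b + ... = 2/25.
1/13 + 1/325

Greedy algorithm:
2/25: ceiling(25/2) = 13, use 1/13
1/325: ceiling(325/1) = 325, use 1/325
Result: 2/25 = 1/13 + 1/325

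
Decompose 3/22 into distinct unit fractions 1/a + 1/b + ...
1/8 + 1/88

Greedy algorithm:
3/22: ceiling(22/3) = 8, use 1/8
1/88: ceiling(88/1) = 88, use 1/88
Result: 3/22 = 1/8 + 1/88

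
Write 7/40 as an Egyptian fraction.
1/6 + 1/120

Greedy algorithm:
7/40: ceiling(40/7) = 6, use 1/6
1/120: ceiling(120/1) = 120, use 1/120
Result: 7/40 = 1/6 + 1/120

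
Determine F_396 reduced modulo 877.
194

Matrix identity: Q^n = [[F_(n+1), F_n], [F_n, F_(n-1)]] with Q = [[1,1],[1,0]].
n = 396 = 110001100₂. Square-and-multiply, entries mod 877:
Q^1 = [[1,1],[1,0]]
Q^3 = (Q^1)²·Q = [[3,2],[2,1]]
Q^6 = (Q^3)² = [[13,8],[8,5]]
Q^12 = (Q^6)² = [[233,144],[144,89]]
Q^24 = (Q^12)² = [[480,764],[764,593]]
Q^49 = (Q^24)²·Q = [[17,240],[240,654]]
Q^99 = (Q^49)²·Q = [[556,7],[7,549]]
Q^198 = (Q^99)² = [[481,719],[719,639]]
Q^396 = (Q^198)² = [[241,194],[194,47]]
F_396 mod 877 = Q^396[0][1] = 194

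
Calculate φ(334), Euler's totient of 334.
166

334 = 2 × 167
φ(n) = n × ∏(1 - 1/p) for each prime p dividing n
φ(334) = 334 × (1 - 1/2) × (1 - 1/167) = 166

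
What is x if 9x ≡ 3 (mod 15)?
x ≡ 2 (mod 5)

gcd(9, 15) = 3, which divides 3, so solutions exist.
Divide through by 3: 3x ≡ 1 (mod 5).
Find 3^(-1) mod 5 by the extended Euclidean algorithm:
5 = 1 × 3 + 2  ⟹  2 = (1)·5 + (-1)·3
3 = 1 × 2 + 1  ⟹  1 = (-1)·5 + (2)·3
So (2)·3 ≡ 1 (mod 5), i.e. 3^(-1) ≡ 2 (mod 5).
x ≡ 2 × 1 = 2 ≡ 2 (mod 5).
Check: 9 × 2 = 18 ≡ 3 (mod 15).
x ≡ 2 (mod 5), giving 3 solutions mod 15.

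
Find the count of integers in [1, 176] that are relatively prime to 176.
80

176 = 2^4 × 11
φ(n) = n × ∏(1 - 1/p) for each prime p dividing n
φ(176) = 176 × (1 - 1/2) × (1 - 1/11) = 80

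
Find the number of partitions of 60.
966467

p(n) counts ways to write n as a sum of positive integers (order ignored).
Euler's pentagonal recurrence: p(k) = p(k-1) + p(k-2) - p(k-5) - p(k-7) + p(k-12) + p(k-15) - ... (offsets j(3j∓1)/2, signs ++--, p(0)=1, p(<0)=0).
DP table for k = 0..59: p(0)=1, p(1)=1, p(2)=2, p(3)=3, p(4)=5, p(5)=7, p(6)=11, p(7)=15, p(8)=22, p(9)=30, p(10)=42, p(11)=56, p(12)=77, p(13)=101, p(14)=135, p(15)=176, p(16)=231, p(17)=297, p(18)=385, p(19)=490, p(20)=627, p(21)=792, p(22)=1002, p(23)=1255, p(24)=1575, p(25)=1958, p(26)=2436, p(27)=3010, p(28)=3718, p(29)=4565, p(30)=5604, p(31)=6842, p(32)=8349, p(33)=10143, p(34)=12310, p(35)=14883, p(36)=17977, p(37)=21637, p(38)=26015, p(39)=31185, p(40)=37338, p(41)=44583, p(42)=53174, p(43)=63261, p(44)=75175, p(45)=89134, p(46)=105558, p(47)=124754, p(48)=147273, p(49)=173525, p(50)=204226, p(51)=239943, p(52)=281589, p(53)=329931, p(54)=386155, p(55)=451276, p(56)=526823, p(57)=614154, p(58)=715220, p(59)=831820.
Final step: p(60) = p(59) + p(58) - p(55) - p(53) + p(48) + p(45) - p(38) - p(34) + p(25) + p(20) - p(9) - p(3)
= 831820 + 715220 - 451276 - 329931 + 147273 + 89134 - 26015 - 12310 + 1958 + 627 - 30 - 3
= 966467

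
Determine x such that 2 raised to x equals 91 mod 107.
57

Baby-step giant-step with step n = ⌈√107⌉ = 11.
Baby steps 2^j mod 107 (j:value) for j=0..10: 0:1, 1:2, 2:4, 3:8, 4:16, 5:32, 6:64, 7:21, 8:42, 9:84, 10:61.
Giant-step multiplier: 2^(-11) ≡ 2^(106-11) = 2^95 ≡ 50 (mod 107).
Giant steps γ_i = 91·50^i mod 107: γ_0=91, γ_1=56, γ_2=18, γ_3=44, γ_4=60, γ_5=4 (in table at j=2).
x = i·n + j = 5·11 + 2 = 57.
Check: 2^57 ≡ 91 (mod 107).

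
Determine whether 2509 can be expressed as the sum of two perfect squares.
3² + 50² (a=3, b=50)

Factorization: 2509 = 13 × 193
By Fermat: n is sum of two squares iff every prime p ≡ 3 (mod 4) appears to even power.
All primes ≡ 3 (mod 4) appear to even power.
Search a = 0, 1, 2, … for 2509 - a² a perfect square: first hit at a = 3: 2509 - 9 = 2500 = 50².
2509 = 3² + 50² = 9 + 2500 ✓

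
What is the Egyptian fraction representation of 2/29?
1/15 + 1/435

Greedy algorithm:
2/29: ceiling(29/2) = 15, use 1/15
1/435: ceiling(435/1) = 435, use 1/435
Result: 2/29 = 1/15 + 1/435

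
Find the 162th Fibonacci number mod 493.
340

Matrix identity: Q^n = [[F_(n+1), F_n], [F_n, F_(n-1)]] with Q = [[1,1],[1,0]].
n = 162 = 10100010₂. Square-and-multiply, entries mod 493:
Q^1 = [[1,1],[1,0]]
Q^2 = (Q^1)² = [[2,1],[1,1]]
Q^5 = (Q^2)²·Q = [[8,5],[5,3]]
Q^10 = (Q^5)² = [[89,55],[55,34]]
Q^20 = (Q^10)² = [[100,356],[356,237]]
Q^40 = (Q^20)² = [[175,173],[173,2]]
Q^81 = (Q^40)²·Q = [[463,408],[408,55]]
Q^162 = (Q^81)² = [[237,340],[340,390]]
F_162 mod 493 = Q^162[0][1] = 340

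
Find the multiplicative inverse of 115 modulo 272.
123

gcd(115, 272) = 1, so the inverse exists.
Extended Euclidean algorithm on (272, 115):
272 = 2 × 115 + 42  ⟹  42 = (1)·272 + (-2)·115
115 = 2 × 42 + 31  ⟹  31 = (-2)·272 + (5)·115
42 = 1 × 31 + 11  ⟹  11 = (3)·272 + (-7)·115
31 = 2 × 11 + 9  ⟹  9 = (-8)·272 + (19)·115
11 = 1 × 9 + 2  ⟹  2 = (11)·272 + (-26)·115
9 = 4 × 2 + 1  ⟹  1 = (-52)·272 + (123)·115
So (123)·115 ≡ 1 (mod 272), i.e. 115^(-1) ≡ 123 (mod 272).
Check: 115 × 123 = 14145 ≡ 1 (mod 272)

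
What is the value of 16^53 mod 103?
50

Repeated squaring. Binary of 53 = 110101.
16^1 ≡ 16 (mod 103); 16^2 ≡ 50 (mod 103); 16^4 ≡ 28 (mod 103); 16^8 ≡ 63 (mod 103); 16^16 ≡ 55 (mod 103); 16^32 ≡ 38 (mod 103)
16^53 = 16^1 × 16^4 × 16^16 × 16^32 ≡ 50 (mod 103)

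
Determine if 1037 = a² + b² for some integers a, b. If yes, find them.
14² + 29² (a=14, b=29)

Factorization: 1037 = 17 × 61
By Fermat: n is sum of two squares iff every prime p ≡ 3 (mod 4) appears to even power.
All primes ≡ 3 (mod 4) appear to even power.
Search a = 0, 1, 2, … for 1037 - a² a perfect square: first hit at a = 14: 1037 - 196 = 841 = 29².
1037 = 14² + 29² = 196 + 841 ✓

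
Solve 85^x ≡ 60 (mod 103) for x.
88

Baby-step giant-step with step n = ⌈√103⌉ = 11.
Baby steps 85^j mod 103 (j:value) for j=0..10: 0:1, 1:85, 2:15, 3:39, 4:19, 5:70, 6:79, 7:20, 8:52, 9:94, 10:59.
Giant-step multiplier: 85^(-11) ≡ 85^(102-11) = 85^91 ≡ 74 (mod 103).
Giant steps γ_i = 60·74^i mod 103: γ_0=60, γ_1=11, γ_2=93, γ_3=84, γ_4=36, γ_5=89, γ_6=97, γ_7=71, γ_8=1 (in table at j=0).
x = i·n + j = 8·11 + 0 = 88.
Check: 85^88 ≡ 60 (mod 103).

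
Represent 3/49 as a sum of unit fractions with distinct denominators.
1/17 + 1/417 + 1/347361

Greedy algorithm:
3/49: ceiling(49/3) = 17, use 1/17
2/833: ceiling(833/2) = 417, use 1/417
1/347361: ceiling(347361/1) = 347361, use 1/347361
Result: 3/49 = 1/17 + 1/417 + 1/347361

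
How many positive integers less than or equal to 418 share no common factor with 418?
180

418 = 2 × 11 × 19
φ(n) = n × ∏(1 - 1/p) for each prime p dividing n
φ(418) = 418 × (1 - 1/2) × (1 - 1/11) × (1 - 1/19) = 180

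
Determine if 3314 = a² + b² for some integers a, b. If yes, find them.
17² + 55² (a=17, b=55)

Factorization: 3314 = 2 × 1657
By Fermat: n is sum of two squares iff every prime p ≡ 3 (mod 4) appears to even power.
All primes ≡ 3 (mod 4) appear to even power.
Search a = 0, 1, 2, … for 3314 - a² a perfect square: first hit at a = 17: 3314 - 289 = 3025 = 55².
3314 = 17² + 55² = 289 + 3025 ✓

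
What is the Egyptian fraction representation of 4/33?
1/9 + 1/99

Greedy algorithm:
4/33: ceiling(33/4) = 9, use 1/9
1/99: ceiling(99/1) = 99, use 1/99
Result: 4/33 = 1/9 + 1/99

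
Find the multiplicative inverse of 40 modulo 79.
2

gcd(40, 79) = 1, so the inverse exists.
Extended Euclidean algorithm on (79, 40):
79 = 1 × 40 + 39  ⟹  39 = (1)·79 + (-1)·40
40 = 1 × 39 + 1  ⟹  1 = (-1)·79 + (2)·40
So (2)·40 ≡ 1 (mod 79), i.e. 40^(-1) ≡ 2 (mod 79).
Check: 40 × 2 = 80 ≡ 1 (mod 79)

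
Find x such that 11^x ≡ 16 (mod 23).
18

Baby-step giant-step with step n = ⌈√23⌉ = 5.
Baby steps 11^j mod 23 (j:value) for j=0..4: 0:1, 1:11, 2:6, 3:20, 4:13.
Giant-step multiplier: 11^(-5) ≡ 11^(22-5) = 11^17 ≡ 14 (mod 23).
Giant steps γ_i = 16·14^i mod 23: γ_0=16, γ_1=17, γ_2=8, γ_3=20 (in table at j=3).
x = i·n + j = 3·5 + 3 = 18.
Check: 11^18 ≡ 16 (mod 23).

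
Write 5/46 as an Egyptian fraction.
1/10 + 1/115

Greedy algorithm:
5/46: ceiling(46/5) = 10, use 1/10
1/115: ceiling(115/1) = 115, use 1/115
Result: 5/46 = 1/10 + 1/115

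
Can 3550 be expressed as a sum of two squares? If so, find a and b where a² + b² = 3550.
Not possible

Factorization: 3550 = 2 × 5^2 × 71
By Fermat: n is sum of two squares iff every prime p ≡ 3 (mod 4) appears to even power.
Prime(s) ≡ 3 (mod 4) with odd exponent: [(71, 1)]
Therefore 3550 cannot be expressed as a² + b².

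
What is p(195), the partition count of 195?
2580840212973

p(n) counts ways to write n as a sum of positive integers (order ignored).
Euler's pentagonal recurrence: p(k) = p(k-1) + p(k-2) - p(k-5) - p(k-7) + p(k-12) + p(k-15) - ... (offsets j(3j∓1)/2, signs ++--, p(0)=1, p(<0)=0).
DP table for k = 0..194: p(0)=1, p(1)=1, p(2)=2, p(3)=3, p(4)=5, p(5)=7, p(6)=11, p(7)=15, p(8)=22, p(9)=30, p(10)=42, p(11)=56, p(12)=77, p(13)=101, p(14)=135, p(15)=176, p(16)=231, p(17)=297, p(18)=385, p(19)=490, p(20)=627, p(21)=792, p(22)=1002, p(23)=1255, p(24)=1575, p(25)=1958, p(26)=2436, p(27)=3010, p(28)=3718, p(29)=4565, p(30)=5604, p(31)=6842, p(32)=8349, p(33)=10143, p(34)=12310, p(35)=14883, p(36)=17977, p(37)=21637, p(38)=26015, p(39)=31185, p(40)=37338, p(41)=44583, p(42)=53174, p(43)=63261, p(44)=75175, p(45)=89134, p(46)=105558, p(47)=124754, p(48)=147273, p(49)=173525, p(50)=204226, p(51)=239943, p(52)=281589, p(53)=329931, p(54)=386155, p(55)=451276, p(56)=526823, p(57)=614154, p(58)=715220, p(59)=831820, p(60)=966467, p(61)=1121505, p(62)=1300156, p(63)=1505499, p(64)=1741630, p(65)=2012558, p(66)=2323520, p(67)=2679689, p(68)=3087735, p(69)=3554345, p(70)=4087968, p(71)=4697205, p(72)=5392783, p(73)=6185689, p(74)=7089500, p(75)=8118264, p(76)=9289091, p(77)=10619863, p(78)=12132164, p(79)=13848650, p(80)=15796476, p(81)=18004327, p(82)=20506255, p(83)=23338469, p(84)=26543660, p(85)=30167357, p(86)=34262962, p(87)=38887673, p(88)=44108109, p(89)=49995925, p(90)=56634173, p(91)=64112359, p(92)=72533807, p(93)=82010177, p(94)=92669720, p(95)=104651419, p(96)=118114304, p(97)=133230930, p(98)=150198136, p(99)=169229875, p(100)=190569292, p(101)=214481126, p(102)=241265379, p(103)=271248950, p(104)=304801365, p(105)=342325709, p(106)=384276336, p(107)=431149389, p(108)=483502844, p(109)=541946240, p(110)=607163746, p(111)=679903203, p(112)=761002156, p(113)=851376628, p(114)=952050665, p(115)=1064144451, p(116)=1188908248, p(117)=1327710076, p(118)=1482074143, p(119)=1653668665, p(120)=1844349560, p(121)=2056148051, p(122)=2291320912, p(123)=2552338241, p(124)=2841940500, p(125)=3163127352, p(126)=3519222692, p(127)=3913864295, p(128)=4351078600, p(129)=4835271870, p(130)=5371315400, p(131)=5964539504, p(132)=6620830889, p(133)=7346629512, p(134)=8149040695, p(135)=9035836076, p(136)=10015581680, p(137)=11097645016, p(138)=12292341831, p(139)=13610949895, p(140)=15065878135, p(141)=16670689208, p(142)=18440293320, p(143)=20390982757, p(144)=22540654445, p(145)=24908858009, p(146)=27517052599, p(147)=30388671978, p(148)=33549419497, p(149)=37027355200, p(150)=40853235313, p(151)=45060624582, p(152)=49686288421, p(153)=54770336324, p(154)=60356673280, p(155)=66493182097, p(156)=73232243759, p(157)=80630964769, p(158)=88751778802, p(159)=97662728555, p(160)=107438159466, p(161)=118159068427, p(162)=129913904637, p(163)=142798995930, p(164)=156919475295, p(165)=172389800255, p(166)=189334822579, p(167)=207890420102, p(168)=228204732751, p(169)=250438925115, p(170)=274768617130, p(171)=301384802048, p(172)=330495499613, p(173)=362326859895, p(174)=397125074750, p(175)=435157697830, p(176)=476715857290, p(177)=522115831195, p(178)=571701605655, p(179)=625846753120, p(180)=684957390936, p(181)=749474411781, p(182)=819876908323, p(183)=896684817527, p(184)=980462880430, p(185)=1071823774337, p(186)=1171432692373, p(187)=1280011042268, p(188)=1398341745571, p(189)=1527273599625, p(190)=1667727404093, p(191)=1820701100652, p(192)=1987276856363, p(193)=2168627105469, p(194)=2366022741845.
Final step: p(195) = p(194) + p(193) - p(190) - p(188) + p(183) + p(180) - p(173) - p(169) + p(160) + p(155) - p(144) - p(138) + p(125) + p(118) - p(103) - p(95) + p(78) + p(69) - p(50) - p(40) + p(19) + p(8)
= 2366022741845 + 2168627105469 - 1667727404093 - 1398341745571 + 896684817527 + 684957390936 - 362326859895 - 250438925115 + 107438159466 + 66493182097 - 22540654445 - 12292341831 + 3163127352 + 1482074143 - 271248950 - 104651419 + 12132164 + 3554345 - 204226 - 37338 + 490 + 22
= 2580840212973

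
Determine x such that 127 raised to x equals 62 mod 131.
80

Baby-step giant-step with step n = ⌈√131⌉ = 12.
Baby steps 127^j mod 131 (j:value) for j=0..11: 0:1, 1:127, 2:16, 3:67, 4:125, 5:24, 6:35, 7:122, 8:36, 9:118, 10:52, 11:54.
Giant-step multiplier: 127^(-12) ≡ 127^(130-12) = 127^118 ≡ 94 (mod 131).
Giant steps γ_i = 62·94^i mod 131: γ_0=62, γ_1=64, γ_2=121, γ_3=108, γ_4=65, γ_5=84, γ_6=36 (in table at j=8).
x = i·n + j = 6·12 + 8 = 80.
Check: 127^80 ≡ 62 (mod 131).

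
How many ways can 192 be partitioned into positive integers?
1987276856363

p(n) counts ways to write n as a sum of positive integers (order ignored).
Euler's pentagonal recurrence: p(k) = p(k-1) + p(k-2) - p(k-5) - p(k-7) + p(k-12) + p(k-15) - ... (offsets j(3j∓1)/2, signs ++--, p(0)=1, p(<0)=0).
DP table for k = 0..191: p(0)=1, p(1)=1, p(2)=2, p(3)=3, p(4)=5, p(5)=7, p(6)=11, p(7)=15, p(8)=22, p(9)=30, p(10)=42, p(11)=56, p(12)=77, p(13)=101, p(14)=135, p(15)=176, p(16)=231, p(17)=297, p(18)=385, p(19)=490, p(20)=627, p(21)=792, p(22)=1002, p(23)=1255, p(24)=1575, p(25)=1958, p(26)=2436, p(27)=3010, p(28)=3718, p(29)=4565, p(30)=5604, p(31)=6842, p(32)=8349, p(33)=10143, p(34)=12310, p(35)=14883, p(36)=17977, p(37)=21637, p(38)=26015, p(39)=31185, p(40)=37338, p(41)=44583, p(42)=53174, p(43)=63261, p(44)=75175, p(45)=89134, p(46)=105558, p(47)=124754, p(48)=147273, p(49)=173525, p(50)=204226, p(51)=239943, p(52)=281589, p(53)=329931, p(54)=386155, p(55)=451276, p(56)=526823, p(57)=614154, p(58)=715220, p(59)=831820, p(60)=966467, p(61)=1121505, p(62)=1300156, p(63)=1505499, p(64)=1741630, p(65)=2012558, p(66)=2323520, p(67)=2679689, p(68)=3087735, p(69)=3554345, p(70)=4087968, p(71)=4697205, p(72)=5392783, p(73)=6185689, p(74)=7089500, p(75)=8118264, p(76)=9289091, p(77)=10619863, p(78)=12132164, p(79)=13848650, p(80)=15796476, p(81)=18004327, p(82)=20506255, p(83)=23338469, p(84)=26543660, p(85)=30167357, p(86)=34262962, p(87)=38887673, p(88)=44108109, p(89)=49995925, p(90)=56634173, p(91)=64112359, p(92)=72533807, p(93)=82010177, p(94)=92669720, p(95)=104651419, p(96)=118114304, p(97)=133230930, p(98)=150198136, p(99)=169229875, p(100)=190569292, p(101)=214481126, p(102)=241265379, p(103)=271248950, p(104)=304801365, p(105)=342325709, p(106)=384276336, p(107)=431149389, p(108)=483502844, p(109)=541946240, p(110)=607163746, p(111)=679903203, p(112)=761002156, p(113)=851376628, p(114)=952050665, p(115)=1064144451, p(116)=1188908248, p(117)=1327710076, p(118)=1482074143, p(119)=1653668665, p(120)=1844349560, p(121)=2056148051, p(122)=2291320912, p(123)=2552338241, p(124)=2841940500, p(125)=3163127352, p(126)=3519222692, p(127)=3913864295, p(128)=4351078600, p(129)=4835271870, p(130)=5371315400, p(131)=5964539504, p(132)=6620830889, p(133)=7346629512, p(134)=8149040695, p(135)=9035836076, p(136)=10015581680, p(137)=11097645016, p(138)=12292341831, p(139)=13610949895, p(140)=15065878135, p(141)=16670689208, p(142)=18440293320, p(143)=20390982757, p(144)=22540654445, p(145)=24908858009, p(146)=27517052599, p(147)=30388671978, p(148)=33549419497, p(149)=37027355200, p(150)=40853235313, p(151)=45060624582, p(152)=49686288421, p(153)=54770336324, p(154)=60356673280, p(155)=66493182097, p(156)=73232243759, p(157)=80630964769, p(158)=88751778802, p(159)=97662728555, p(160)=107438159466, p(161)=118159068427, p(162)=129913904637, p(163)=142798995930, p(164)=156919475295, p(165)=172389800255, p(166)=189334822579, p(167)=207890420102, p(168)=228204732751, p(169)=250438925115, p(170)=274768617130, p(171)=301384802048, p(172)=330495499613, p(173)=362326859895, p(174)=397125074750, p(175)=435157697830, p(176)=476715857290, p(177)=522115831195, p(178)=571701605655, p(179)=625846753120, p(180)=684957390936, p(181)=749474411781, p(182)=819876908323, p(183)=896684817527, p(184)=980462880430, p(185)=1071823774337, p(186)=1171432692373, p(187)=1280011042268, p(188)=1398341745571, p(189)=1527273599625, p(190)=1667727404093, p(191)=1820701100652.
Final step: p(192) = p(191) + p(190) - p(187) - p(185) + p(180) + p(177) - p(170) - p(166) + p(157) + p(152) - p(141) - p(135) + p(122) + p(115) - p(100) - p(92) + p(75) + p(66) - p(47) - p(37) + p(16) + p(5)
= 1820701100652 + 1667727404093 - 1280011042268 - 1071823774337 + 684957390936 + 522115831195 - 274768617130 - 189334822579 + 80630964769 + 49686288421 - 16670689208 - 9035836076 + 2291320912 + 1064144451 - 190569292 - 72533807 + 8118264 + 2323520 - 124754 - 21637 + 231 + 7
= 1987276856363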